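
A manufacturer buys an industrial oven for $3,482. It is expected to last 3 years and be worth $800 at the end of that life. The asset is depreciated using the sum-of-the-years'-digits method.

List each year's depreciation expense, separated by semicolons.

Depreciable base = $3,482 − $800 = $2,682.
Sum of the years' digits = 3+2+1 = 6.
Year 1: $2,682 × 3/6 = $1,341. Book value $2,141.
Year 2: $2,682 × 2/6 = $894. Book value $1,247.
Year 3: $2,682 × 1/6 = $447. Book value $800.

$1,341; $894; $447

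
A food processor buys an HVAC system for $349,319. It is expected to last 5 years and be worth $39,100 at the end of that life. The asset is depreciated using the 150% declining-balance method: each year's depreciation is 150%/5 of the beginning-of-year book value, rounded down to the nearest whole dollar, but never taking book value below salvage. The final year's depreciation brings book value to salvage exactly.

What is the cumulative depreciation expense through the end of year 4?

Depreciable base = $349,319 − $39,100 = $310,219.
Year 1: ⌊$349,319 × 150%/5⌋ = $104,795. Book value $244,524.
Year 2: ⌊$244,524 × 150%/5⌋ = $73,357. Book value $171,167.
Year 3: ⌊$171,167 × 150%/5⌋ = $51,350. Book value $119,817.
Year 4: ⌊$119,817 × 150%/5⌋ = $35,945. Book value $83,872.
Accumulated through year 4 = $349,319 − $83,872 = $265,447.

$265,447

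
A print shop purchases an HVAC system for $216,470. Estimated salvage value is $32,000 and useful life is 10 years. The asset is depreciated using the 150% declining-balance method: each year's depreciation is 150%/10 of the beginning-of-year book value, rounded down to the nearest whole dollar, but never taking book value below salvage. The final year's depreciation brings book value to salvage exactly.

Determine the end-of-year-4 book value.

$112,999

Depreciable base = $216,470 − $32,000 = $184,470.
Year 1: ⌊$216,470 × 150%/10⌋ = $32,470. Book value $184,000.
Year 2: ⌊$184,000 × 150%/10⌋ = $27,600. Book value $156,400.
Year 3: ⌊$156,400 × 150%/10⌋ = $23,460. Book value $132,940.
Year 4: ⌊$132,940 × 150%/10⌋ = $19,941. Book value $112,999.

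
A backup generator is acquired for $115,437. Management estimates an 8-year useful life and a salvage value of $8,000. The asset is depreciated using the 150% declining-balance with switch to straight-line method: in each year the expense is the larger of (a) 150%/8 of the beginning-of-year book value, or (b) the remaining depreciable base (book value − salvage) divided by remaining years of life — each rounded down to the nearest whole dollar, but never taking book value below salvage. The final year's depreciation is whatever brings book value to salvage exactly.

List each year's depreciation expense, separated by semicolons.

Depreciable base = $115,437 − $8,000 = $107,437.
Year 1: DB = ⌊$115,437 × 150%/8⌋ = $21,644; SL = ⌊$107,437/8⌋ = $13,429 → take DB $21,644. Book value $93,793.
Year 2: DB = ⌊$93,793 × 150%/8⌋ = $17,586; SL = ⌊$85,793/7⌋ = $12,256 → take DB $17,586. Book value $76,207.
Year 3: DB = ⌊$76,207 × 150%/8⌋ = $14,288; SL = ⌊$68,207/6⌋ = $11,367 → take DB $14,288. Book value $61,919.
Year 4: DB = ⌊$61,919 × 150%/8⌋ = $11,609; SL = ⌊$53,919/5⌋ = $10,783 → take DB $11,609. Book value $50,310.
Year 5: DB = ⌊$50,310 × 150%/8⌋ = $9,433; SL = ⌊$42,310/4⌋ = $10,577 → take SL $10,577. Book value $39,733.
Year 6: DB = ⌊$39,733 × 150%/8⌋ = $7,449; SL = ⌊$31,733/3⌋ = $10,577 → take SL $10,577. Book value $29,156.
Year 7: DB = ⌊$29,156 × 150%/8⌋ = $5,466; SL = ⌊$21,156/2⌋ = $10,578 → take SL $10,578. Book value $18,578.
Year 8 (final): $18,578 − $8,000 = $10,578. Book value $8,000.

$21,644; $17,586; $14,288; $11,609; $10,577; $10,577; $10,578; $10,578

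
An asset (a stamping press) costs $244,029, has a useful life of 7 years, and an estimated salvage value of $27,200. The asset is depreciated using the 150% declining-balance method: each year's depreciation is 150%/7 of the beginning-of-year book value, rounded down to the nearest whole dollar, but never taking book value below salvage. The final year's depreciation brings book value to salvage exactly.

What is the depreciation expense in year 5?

Depreciable base = $244,029 − $27,200 = $216,829.
Year 1: ⌊$244,029 × 150%/7⌋ = $52,291. Book value $191,738.
Year 2: ⌊$191,738 × 150%/7⌋ = $41,086. Book value $150,652.
Year 3: ⌊$150,652 × 150%/7⌋ = $32,282. Book value $118,370.
Year 4: ⌊$118,370 × 150%/7⌋ = $25,365. Book value $93,005.
Year 5: ⌊$93,005 × 150%/7⌋ = $19,929. Book value $73,076.

$19,929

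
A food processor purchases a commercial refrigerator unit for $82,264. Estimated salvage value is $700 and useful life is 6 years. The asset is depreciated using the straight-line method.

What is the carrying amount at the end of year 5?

$14,294

Depreciable base = $82,264 − $700 = $81,564.
Annual expense = $81,564 / 6 = $13,594.
End of year 1: book value $68,670.
End of year 2: book value $55,076.
End of year 3: book value $41,482.
End of year 4: book value $27,888.
End of year 5: book value $14,294.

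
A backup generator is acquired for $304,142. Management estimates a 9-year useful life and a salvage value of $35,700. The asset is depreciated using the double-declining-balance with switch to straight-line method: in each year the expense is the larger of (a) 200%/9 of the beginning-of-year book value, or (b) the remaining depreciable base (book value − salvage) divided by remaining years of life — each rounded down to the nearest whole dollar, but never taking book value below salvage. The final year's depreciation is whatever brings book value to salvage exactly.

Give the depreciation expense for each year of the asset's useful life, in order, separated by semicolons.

$67,587; $52,567; $40,886; $31,800; $24,733; $19,237; $14,962; $11,637; $5,033

Depreciable base = $304,142 − $35,700 = $268,442.
Year 1: DB = ⌊$304,142 × 200%/9⌋ = $67,587; SL = ⌊$268,442/9⌋ = $29,826 → take DB $67,587. Book value $236,555.
Year 2: DB = ⌊$236,555 × 200%/9⌋ = $52,567; SL = ⌊$200,855/8⌋ = $25,106 → take DB $52,567. Book value $183,988.
Year 3: DB = ⌊$183,988 × 200%/9⌋ = $40,886; SL = ⌊$148,288/7⌋ = $21,184 → take DB $40,886. Book value $143,102.
Year 4: DB = ⌊$143,102 × 200%/9⌋ = $31,800; SL = ⌊$107,402/6⌋ = $17,900 → take DB $31,800. Book value $111,302.
Year 5: DB = ⌊$111,302 × 200%/9⌋ = $24,733; SL = ⌊$75,602/5⌋ = $15,120 → take DB $24,733. Book value $86,569.
Year 6: DB = ⌊$86,569 × 200%/9⌋ = $19,237; SL = ⌊$50,869/4⌋ = $12,717 → take DB $19,237. Book value $67,332.
Year 7: DB = ⌊$67,332 × 200%/9⌋ = $14,962; SL = ⌊$31,632/3⌋ = $10,544 → take DB $14,962. Book value $52,370.
Year 8: DB = ⌊$52,370 × 200%/9⌋ = $11,637; SL = ⌊$16,670/2⌋ = $8,335 → take DB $11,637. Book value $40,733.
Year 9 (final): $40,733 − $35,700 = $5,033. Book value $35,700.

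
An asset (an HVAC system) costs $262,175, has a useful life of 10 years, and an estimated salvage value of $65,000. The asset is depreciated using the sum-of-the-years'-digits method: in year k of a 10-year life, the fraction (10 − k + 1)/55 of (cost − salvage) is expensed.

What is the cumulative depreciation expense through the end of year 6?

Depreciable base = $262,175 − $65,000 = $197,175.
Sum of the years' digits = 10+9+8+7+6+5+4+3+2+1 = 55.
Year 1: $197,175 × 10/55 = $35,850. Book value $226,325.
Year 2: $197,175 × 9/55 = $32,265. Book value $194,060.
Year 3: $197,175 × 8/55 = $28,680. Book value $165,380.
Year 4: $197,175 × 7/55 = $25,095. Book value $140,285.
Year 5: $197,175 × 6/55 = $21,510. Book value $118,775.
Year 6: $197,175 × 5/55 = $17,925. Book value $100,850.
Accumulated through year 6 = $262,175 − $100,850 = $161,325.

$161,325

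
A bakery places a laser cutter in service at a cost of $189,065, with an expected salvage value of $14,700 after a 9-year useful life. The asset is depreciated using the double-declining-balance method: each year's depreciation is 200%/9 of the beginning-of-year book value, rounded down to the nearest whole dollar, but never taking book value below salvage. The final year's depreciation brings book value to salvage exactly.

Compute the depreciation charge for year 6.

Depreciable base = $189,065 − $14,700 = $174,365.
Year 1: ⌊$189,065 × 200%/9⌋ = $42,014. Book value $147,051.
Year 2: ⌊$147,051 × 200%/9⌋ = $32,678. Book value $114,373.
Year 3: ⌊$114,373 × 200%/9⌋ = $25,416. Book value $88,957.
Year 4: ⌊$88,957 × 200%/9⌋ = $19,768. Book value $69,189.
Year 5: ⌊$69,189 × 200%/9⌋ = $15,375. Book value $53,814.
Year 6: ⌊$53,814 × 200%/9⌋ = $11,958. Book value $41,856.

$11,958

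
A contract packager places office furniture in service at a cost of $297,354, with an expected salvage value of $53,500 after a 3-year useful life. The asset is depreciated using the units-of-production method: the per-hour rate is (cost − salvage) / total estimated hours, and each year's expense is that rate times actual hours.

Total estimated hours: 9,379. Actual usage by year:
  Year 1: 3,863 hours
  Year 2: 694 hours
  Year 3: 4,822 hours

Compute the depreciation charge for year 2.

$18,044

Depreciable base = $297,354 − $53,500 = $243,854.
Rate = $243,854 / 9,379 hours = $26 per hour.
Year 1: 3,863 × $26 = $100,438. Book value $196,916.
Year 2: 694 × $26 = $18,044. Book value $178,872.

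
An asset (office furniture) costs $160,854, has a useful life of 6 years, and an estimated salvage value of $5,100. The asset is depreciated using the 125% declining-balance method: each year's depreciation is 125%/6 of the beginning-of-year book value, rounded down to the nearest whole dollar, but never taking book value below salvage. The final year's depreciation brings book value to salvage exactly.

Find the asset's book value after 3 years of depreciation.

Depreciable base = $160,854 − $5,100 = $155,754.
Year 1: ⌊$160,854 × 125%/6⌋ = $33,511. Book value $127,343.
Year 2: ⌊$127,343 × 125%/6⌋ = $26,529. Book value $100,814.
Year 3: ⌊$100,814 × 125%/6⌋ = $21,002. Book value $79,812.

$79,812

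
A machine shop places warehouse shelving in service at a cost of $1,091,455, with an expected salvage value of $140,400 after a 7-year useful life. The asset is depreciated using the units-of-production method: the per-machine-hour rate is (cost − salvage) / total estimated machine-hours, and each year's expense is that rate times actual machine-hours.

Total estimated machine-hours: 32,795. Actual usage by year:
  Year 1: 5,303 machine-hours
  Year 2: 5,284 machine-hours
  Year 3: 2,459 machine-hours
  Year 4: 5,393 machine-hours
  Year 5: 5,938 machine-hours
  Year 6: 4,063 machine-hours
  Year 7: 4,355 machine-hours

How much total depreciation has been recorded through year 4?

Depreciable base = $1,091,455 − $140,400 = $951,055.
Rate = $951,055 / 32,795 machine-hours = $29 per machine-hour.
Year 1: 5,303 × $29 = $153,787. Book value $937,668.
Year 2: 5,284 × $29 = $153,236. Book value $784,432.
Year 3: 2,459 × $29 = $71,311. Book value $713,121.
Year 4: 5,393 × $29 = $156,397. Book value $556,724.
Accumulated through year 4 = $1,091,455 − $556,724 = $534,731.

$534,731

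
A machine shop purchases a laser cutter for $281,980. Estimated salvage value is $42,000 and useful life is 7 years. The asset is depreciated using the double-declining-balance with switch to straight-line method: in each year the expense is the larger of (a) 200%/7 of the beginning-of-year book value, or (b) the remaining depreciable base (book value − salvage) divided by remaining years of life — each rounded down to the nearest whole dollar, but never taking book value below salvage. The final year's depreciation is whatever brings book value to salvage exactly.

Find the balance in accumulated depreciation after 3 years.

$179,217

Depreciable base = $281,980 − $42,000 = $239,980.
Year 1: DB = ⌊$281,980 × 200%/7⌋ = $80,565; SL = ⌊$239,980/7⌋ = $34,282 → take DB $80,565. Book value $201,415.
Year 2: DB = ⌊$201,415 × 200%/7⌋ = $57,547; SL = ⌊$159,415/6⌋ = $26,569 → take DB $57,547. Book value $143,868.
Year 3: DB = ⌊$143,868 × 200%/7⌋ = $41,105; SL = ⌊$101,868/5⌋ = $20,373 → take DB $41,105. Book value $102,763.
Accumulated through year 3 = $281,980 − $102,763 = $179,217.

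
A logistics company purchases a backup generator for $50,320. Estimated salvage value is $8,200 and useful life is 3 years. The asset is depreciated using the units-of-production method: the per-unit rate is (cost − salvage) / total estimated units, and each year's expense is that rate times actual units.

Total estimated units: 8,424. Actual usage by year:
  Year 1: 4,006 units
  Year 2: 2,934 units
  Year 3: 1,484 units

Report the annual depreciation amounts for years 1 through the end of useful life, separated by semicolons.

Depreciable base = $50,320 − $8,200 = $42,120.
Rate = $42,120 / 8,424 units = $5 per unit.
Year 1: 4,006 × $5 = $20,030. Book value $30,290.
Year 2: 2,934 × $5 = $14,670. Book value $15,620.
Year 3: 1,484 × $5 = $7,420. Book value $8,200.

$20,030; $14,670; $7,420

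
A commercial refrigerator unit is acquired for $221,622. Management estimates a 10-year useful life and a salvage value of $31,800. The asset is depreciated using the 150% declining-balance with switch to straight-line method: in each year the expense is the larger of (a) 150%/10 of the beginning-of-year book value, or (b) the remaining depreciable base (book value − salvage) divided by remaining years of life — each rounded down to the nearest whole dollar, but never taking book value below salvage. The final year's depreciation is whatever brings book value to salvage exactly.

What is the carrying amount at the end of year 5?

Depreciable base = $221,622 − $31,800 = $189,822.
Year 1: DB = ⌊$221,622 × 150%/10⌋ = $33,243; SL = ⌊$189,822/10⌋ = $18,982 → take DB $33,243. Book value $188,379.
Year 2: DB = ⌊$188,379 × 150%/10⌋ = $28,256; SL = ⌊$156,579/9⌋ = $17,397 → take DB $28,256. Book value $160,123.
Year 3: DB = ⌊$160,123 × 150%/10⌋ = $24,018; SL = ⌊$128,323/8⌋ = $16,040 → take DB $24,018. Book value $136,105.
Year 4: DB = ⌊$136,105 × 150%/10⌋ = $20,415; SL = ⌊$104,305/7⌋ = $14,900 → take DB $20,415. Book value $115,690.
Year 5: DB = ⌊$115,690 × 150%/10⌋ = $17,353; SL = ⌊$83,890/6⌋ = $13,981 → take DB $17,353. Book value $98,337.

$98,337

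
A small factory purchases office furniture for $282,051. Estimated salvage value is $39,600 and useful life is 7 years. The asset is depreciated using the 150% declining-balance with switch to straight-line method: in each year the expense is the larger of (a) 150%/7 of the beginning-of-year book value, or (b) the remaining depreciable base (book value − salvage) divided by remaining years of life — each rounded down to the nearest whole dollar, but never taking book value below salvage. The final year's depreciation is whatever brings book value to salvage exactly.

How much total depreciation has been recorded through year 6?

Depreciable base = $282,051 − $39,600 = $242,451.
Year 1: DB = ⌊$282,051 × 150%/7⌋ = $60,439; SL = ⌊$242,451/7⌋ = $34,635 → take DB $60,439. Book value $221,612.
Year 2: DB = ⌊$221,612 × 150%/7⌋ = $47,488; SL = ⌊$182,012/6⌋ = $30,335 → take DB $47,488. Book value $174,124.
Year 3: DB = ⌊$174,124 × 150%/7⌋ = $37,312; SL = ⌊$134,524/5⌋ = $26,904 → take DB $37,312. Book value $136,812.
Year 4: DB = ⌊$136,812 × 150%/7⌋ = $29,316; SL = ⌊$97,212/4⌋ = $24,303 → take DB $29,316. Book value $107,496.
Year 5: DB = ⌊$107,496 × 150%/7⌋ = $23,034; SL = ⌊$67,896/3⌋ = $22,632 → take DB $23,034. Book value $84,462.
Year 6: DB = ⌊$84,462 × 150%/7⌋ = $18,099; SL = ⌊$44,862/2⌋ = $22,431 → take SL $22,431. Book value $62,031.
Accumulated through year 6 = $282,051 − $62,031 = $220,020.

$220,020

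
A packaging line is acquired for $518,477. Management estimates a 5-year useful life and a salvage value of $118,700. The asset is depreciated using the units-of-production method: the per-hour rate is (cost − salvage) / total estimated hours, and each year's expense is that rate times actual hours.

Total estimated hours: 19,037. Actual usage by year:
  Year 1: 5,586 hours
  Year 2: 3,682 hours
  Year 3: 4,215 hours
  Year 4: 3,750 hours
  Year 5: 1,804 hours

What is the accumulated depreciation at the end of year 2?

Depreciable base = $518,477 − $118,700 = $399,777.
Rate = $399,777 / 19,037 hours = $21 per hour.
Year 1: 5,586 × $21 = $117,306. Book value $401,171.
Year 2: 3,682 × $21 = $77,322. Book value $323,849.
Accumulated through year 2 = $518,477 − $323,849 = $194,628.

$194,628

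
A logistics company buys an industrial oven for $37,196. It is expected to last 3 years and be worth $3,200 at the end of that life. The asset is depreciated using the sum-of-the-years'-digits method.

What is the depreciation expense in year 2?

Depreciable base = $37,196 − $3,200 = $33,996.
Sum of the years' digits = 3+2+1 = 6.
Year 1: $33,996 × 3/6 = $16,998. Book value $20,198.
Year 2: $33,996 × 2/6 = $11,332. Book value $8,866.

$11,332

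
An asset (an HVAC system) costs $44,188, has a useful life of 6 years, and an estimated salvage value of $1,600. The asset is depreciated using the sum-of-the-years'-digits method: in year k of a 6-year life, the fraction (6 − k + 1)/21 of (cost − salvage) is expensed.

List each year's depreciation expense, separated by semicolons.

$12,168; $10,140; $8,112; $6,084; $4,056; $2,028

Depreciable base = $44,188 − $1,600 = $42,588.
Sum of the years' digits = 6+5+4+3+2+1 = 21.
Year 1: $42,588 × 6/21 = $12,168. Book value $32,020.
Year 2: $42,588 × 5/21 = $10,140. Book value $21,880.
Year 3: $42,588 × 4/21 = $8,112. Book value $13,768.
Year 4: $42,588 × 3/21 = $6,084. Book value $7,684.
Year 5: $42,588 × 2/21 = $4,056. Book value $3,628.
Year 6: $42,588 × 1/21 = $2,028. Book value $1,600.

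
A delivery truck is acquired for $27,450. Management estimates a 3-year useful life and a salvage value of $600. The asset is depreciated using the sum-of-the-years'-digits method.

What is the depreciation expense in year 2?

$8,950

Depreciable base = $27,450 − $600 = $26,850.
Sum of the years' digits = 3+2+1 = 6.
Year 1: $26,850 × 3/6 = $13,425. Book value $14,025.
Year 2: $26,850 × 2/6 = $8,950. Book value $5,075.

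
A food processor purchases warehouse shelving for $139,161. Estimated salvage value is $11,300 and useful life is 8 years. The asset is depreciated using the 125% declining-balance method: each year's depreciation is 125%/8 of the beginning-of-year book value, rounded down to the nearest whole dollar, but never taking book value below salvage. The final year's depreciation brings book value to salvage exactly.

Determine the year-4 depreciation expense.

Depreciable base = $139,161 − $11,300 = $127,861.
Year 1: ⌊$139,161 × 125%/8⌋ = $21,743. Book value $117,418.
Year 2: ⌊$117,418 × 125%/8⌋ = $18,346. Book value $99,072.
Year 3: ⌊$99,072 × 125%/8⌋ = $15,480. Book value $83,592.
Year 4: ⌊$83,592 × 125%/8⌋ = $13,061. Book value $70,531.

$13,061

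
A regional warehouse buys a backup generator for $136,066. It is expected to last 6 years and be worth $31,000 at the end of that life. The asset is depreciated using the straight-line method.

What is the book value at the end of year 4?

$66,022

Depreciable base = $136,066 − $31,000 = $105,066.
Annual expense = $105,066 / 6 = $17,511.
End of year 1: book value $118,555.
End of year 2: book value $101,044.
End of year 3: book value $83,533.
End of year 4: book value $66,022.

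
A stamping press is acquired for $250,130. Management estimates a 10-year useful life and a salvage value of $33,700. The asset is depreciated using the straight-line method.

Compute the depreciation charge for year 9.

Depreciable base = $250,130 − $33,700 = $216,430.
Annual expense = $216,430 / 10 = $21,643.

$21,643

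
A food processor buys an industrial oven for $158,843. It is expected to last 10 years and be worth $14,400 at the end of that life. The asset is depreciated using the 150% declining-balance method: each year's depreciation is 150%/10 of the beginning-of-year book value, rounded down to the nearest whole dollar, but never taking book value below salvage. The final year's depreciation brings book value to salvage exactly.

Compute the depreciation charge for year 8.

$7,638

Depreciable base = $158,843 − $14,400 = $144,443.
Year 1: ⌊$158,843 × 150%/10⌋ = $23,826. Book value $135,017.
Year 2: ⌊$135,017 × 150%/10⌋ = $20,252. Book value $114,765.
Year 3: ⌊$114,765 × 150%/10⌋ = $17,214. Book value $97,551.
Year 4: ⌊$97,551 × 150%/10⌋ = $14,632. Book value $82,919.
Year 5: ⌊$82,919 × 150%/10⌋ = $12,437. Book value $70,482.
Year 6: ⌊$70,482 × 150%/10⌋ = $10,572. Book value $59,910.
Year 7: ⌊$59,910 × 150%/10⌋ = $8,986. Book value $50,924.
Year 8: ⌊$50,924 × 150%/10⌋ = $7,638. Book value $43,286.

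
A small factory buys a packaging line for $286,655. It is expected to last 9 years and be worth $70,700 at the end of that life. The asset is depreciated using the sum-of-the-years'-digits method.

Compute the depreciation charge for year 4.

$28,794

Depreciable base = $286,655 − $70,700 = $215,955.
Sum of the years' digits = 9+8+7+6+5+4+3+2+1 = 45.
Year 1: $215,955 × 9/45 = $43,191. Book value $243,464.
Year 2: $215,955 × 8/45 = $38,392. Book value $205,072.
Year 3: $215,955 × 7/45 = $33,593. Book value $171,479.
Year 4: $215,955 × 6/45 = $28,794. Book value $142,685.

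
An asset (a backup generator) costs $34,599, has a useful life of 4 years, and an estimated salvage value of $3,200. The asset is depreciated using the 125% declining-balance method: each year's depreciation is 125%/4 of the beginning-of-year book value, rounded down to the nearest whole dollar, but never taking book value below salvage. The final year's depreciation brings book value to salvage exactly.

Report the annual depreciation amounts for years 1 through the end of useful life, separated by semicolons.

Depreciable base = $34,599 − $3,200 = $31,399.
Year 1: ⌊$34,599 × 125%/4⌋ = $10,812. Book value $23,787.
Year 2: ⌊$23,787 × 125%/4⌋ = $7,433. Book value $16,354.
Year 3: ⌊$16,354 × 125%/4⌋ = $5,110. Book value $11,244.
Year 4 (final): $11,244 − $3,200 = $8,044. Book value $3,200.

$10,812; $7,433; $5,110; $8,044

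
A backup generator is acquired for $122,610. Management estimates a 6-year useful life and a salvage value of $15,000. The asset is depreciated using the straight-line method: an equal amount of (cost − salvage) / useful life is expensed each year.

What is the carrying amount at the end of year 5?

$32,935

Depreciable base = $122,610 − $15,000 = $107,610.
Annual expense = $107,610 / 6 = $17,935.
End of year 1: book value $104,675.
End of year 2: book value $86,740.
End of year 3: book value $68,805.
End of year 4: book value $50,870.
End of year 5: book value $32,935.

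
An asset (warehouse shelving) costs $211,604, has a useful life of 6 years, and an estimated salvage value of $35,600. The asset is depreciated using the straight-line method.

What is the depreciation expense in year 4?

Depreciable base = $211,604 − $35,600 = $176,004.
Annual expense = $176,004 / 6 = $29,334.

$29,334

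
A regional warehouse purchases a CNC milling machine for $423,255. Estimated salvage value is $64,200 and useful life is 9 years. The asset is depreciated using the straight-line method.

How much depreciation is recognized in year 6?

Depreciable base = $423,255 − $64,200 = $359,055.
Annual expense = $359,055 / 9 = $39,895.

$39,895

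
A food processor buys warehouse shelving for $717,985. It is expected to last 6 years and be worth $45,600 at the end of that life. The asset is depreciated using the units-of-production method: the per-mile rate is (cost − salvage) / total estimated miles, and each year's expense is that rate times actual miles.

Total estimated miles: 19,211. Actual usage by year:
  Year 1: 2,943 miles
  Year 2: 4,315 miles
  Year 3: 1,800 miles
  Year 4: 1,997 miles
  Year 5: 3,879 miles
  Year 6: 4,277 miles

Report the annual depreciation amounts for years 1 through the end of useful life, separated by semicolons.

Depreciable base = $717,985 − $45,600 = $672,385.
Rate = $672,385 / 19,211 miles = $35 per mile.
Year 1: 2,943 × $35 = $103,005. Book value $614,980.
Year 2: 4,315 × $35 = $151,025. Book value $463,955.
Year 3: 1,800 × $35 = $63,000. Book value $400,955.
Year 4: 1,997 × $35 = $69,895. Book value $331,060.
Year 5: 3,879 × $35 = $135,765. Book value $195,295.
Year 6: 4,277 × $35 = $149,695. Book value $45,600.

$103,005; $151,025; $63,000; $69,895; $135,765; $149,695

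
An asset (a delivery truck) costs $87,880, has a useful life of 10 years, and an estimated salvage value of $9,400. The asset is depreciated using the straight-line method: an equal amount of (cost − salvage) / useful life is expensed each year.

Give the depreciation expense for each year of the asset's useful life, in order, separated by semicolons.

$7,848; $7,848; $7,848; $7,848; $7,848; $7,848; $7,848; $7,848; $7,848; $7,848

Depreciable base = $87,880 − $9,400 = $78,480.
Annual expense = $78,480 / 10 = $7,848.
End of year 1: book value $80,032.
End of year 2: book value $72,184.
End of year 3: book value $64,336.
End of year 4: book value $56,488.
End of year 5: book value $48,640.
End of year 6: book value $40,792.
End of year 7: book value $32,944.
End of year 8: book value $25,096.
End of year 9: book value $17,248.
End of year 10: book value $9,400.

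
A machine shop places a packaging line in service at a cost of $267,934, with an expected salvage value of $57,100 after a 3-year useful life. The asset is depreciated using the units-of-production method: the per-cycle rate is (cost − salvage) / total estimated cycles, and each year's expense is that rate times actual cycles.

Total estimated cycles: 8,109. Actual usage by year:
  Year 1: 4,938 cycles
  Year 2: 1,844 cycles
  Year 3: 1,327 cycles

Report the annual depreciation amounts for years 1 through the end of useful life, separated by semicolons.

$128,388; $47,944; $34,502

Depreciable base = $267,934 − $57,100 = $210,834.
Rate = $210,834 / 8,109 cycles = $26 per cycle.
Year 1: 4,938 × $26 = $128,388. Book value $139,546.
Year 2: 1,844 × $26 = $47,944. Book value $91,602.
Year 3: 1,327 × $26 = $34,502. Book value $57,100.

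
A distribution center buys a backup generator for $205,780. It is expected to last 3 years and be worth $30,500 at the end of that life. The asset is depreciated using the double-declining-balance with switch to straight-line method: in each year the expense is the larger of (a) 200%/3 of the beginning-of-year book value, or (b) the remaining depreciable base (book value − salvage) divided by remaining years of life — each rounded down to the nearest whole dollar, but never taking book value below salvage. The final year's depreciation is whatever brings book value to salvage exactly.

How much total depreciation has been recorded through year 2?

$175,280

Depreciable base = $205,780 − $30,500 = $175,280.
Year 1: DB = ⌊$205,780 × 200%/3⌋ = $137,186; SL = ⌊$175,280/3⌋ = $58,426 → take DB $137,186. Book value $68,594.
Year 2: DB = ⌊$68,594 × 200%/3⌋ = $45,729; SL = ⌊$38,094/2⌋ = $19,047 → take DB $45,729, capped at $38,094. Book value $30,500.
Accumulated through year 2 = $205,780 − $30,500 = $175,280.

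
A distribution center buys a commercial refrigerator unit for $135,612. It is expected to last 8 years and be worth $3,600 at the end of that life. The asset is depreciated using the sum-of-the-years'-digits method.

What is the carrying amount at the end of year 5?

Depreciable base = $135,612 − $3,600 = $132,012.
Sum of the years' digits = 8+7+6+5+4+3+2+1 = 36.
Year 1: $132,012 × 8/36 = $29,336. Book value $106,276.
Year 2: $132,012 × 7/36 = $25,669. Book value $80,607.
Year 3: $132,012 × 6/36 = $22,002. Book value $58,605.
Year 4: $132,012 × 5/36 = $18,335. Book value $40,270.
Year 5: $132,012 × 4/36 = $14,668. Book value $25,602.

$25,602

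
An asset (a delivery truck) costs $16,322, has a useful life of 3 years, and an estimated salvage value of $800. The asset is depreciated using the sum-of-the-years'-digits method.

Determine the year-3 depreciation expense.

$2,587

Depreciable base = $16,322 − $800 = $15,522.
Sum of the years' digits = 3+2+1 = 6.
Year 1: $15,522 × 3/6 = $7,761. Book value $8,561.
Year 2: $15,522 × 2/6 = $5,174. Book value $3,387.
Year 3: $15,522 × 1/6 = $2,587. Book value $800.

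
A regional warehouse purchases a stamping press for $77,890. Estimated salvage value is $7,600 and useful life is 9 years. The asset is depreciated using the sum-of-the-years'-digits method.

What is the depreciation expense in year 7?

Depreciable base = $77,890 − $7,600 = $70,290.
Sum of the years' digits = 9+8+7+6+5+4+3+2+1 = 45.
Year 1: $70,290 × 9/45 = $14,058. Book value $63,832.
Year 2: $70,290 × 8/45 = $12,496. Book value $51,336.
Year 3: $70,290 × 7/45 = $10,934. Book value $40,402.
Year 4: $70,290 × 6/45 = $9,372. Book value $31,030.
Year 5: $70,290 × 5/45 = $7,810. Book value $23,220.
Year 6: $70,290 × 4/45 = $6,248. Book value $16,972.
Year 7: $70,290 × 3/45 = $4,686. Book value $12,286.

$4,686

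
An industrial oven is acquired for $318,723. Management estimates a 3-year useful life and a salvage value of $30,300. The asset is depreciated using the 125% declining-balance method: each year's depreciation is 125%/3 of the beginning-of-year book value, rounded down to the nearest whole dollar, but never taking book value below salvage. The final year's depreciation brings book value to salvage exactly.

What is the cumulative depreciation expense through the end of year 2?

Depreciable base = $318,723 − $30,300 = $288,423.
Year 1: ⌊$318,723 × 125%/3⌋ = $132,801. Book value $185,922.
Year 2: ⌊$185,922 × 125%/3⌋ = $77,467. Book value $108,455.
Accumulated through year 2 = $318,723 − $108,455 = $210,268.

$210,268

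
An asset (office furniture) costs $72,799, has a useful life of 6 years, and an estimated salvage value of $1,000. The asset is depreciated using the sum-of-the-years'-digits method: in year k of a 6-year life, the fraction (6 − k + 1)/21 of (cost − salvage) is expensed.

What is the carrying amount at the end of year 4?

Depreciable base = $72,799 − $1,000 = $71,799.
Sum of the years' digits = 6+5+4+3+2+1 = 21.
Year 1: $71,799 × 6/21 = $20,514. Book value $52,285.
Year 2: $71,799 × 5/21 = $17,095. Book value $35,190.
Year 3: $71,799 × 4/21 = $13,676. Book value $21,514.
Year 4: $71,799 × 3/21 = $10,257. Book value $11,257.

$11,257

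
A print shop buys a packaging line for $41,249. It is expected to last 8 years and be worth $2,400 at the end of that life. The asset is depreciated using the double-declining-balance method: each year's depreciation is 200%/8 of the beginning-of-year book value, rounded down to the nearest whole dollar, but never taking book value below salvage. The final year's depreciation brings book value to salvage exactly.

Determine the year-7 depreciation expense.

$1,835

Depreciable base = $41,249 − $2,400 = $38,849.
Year 1: ⌊$41,249 × 200%/8⌋ = $10,312. Book value $30,937.
Year 2: ⌊$30,937 × 200%/8⌋ = $7,734. Book value $23,203.
Year 3: ⌊$23,203 × 200%/8⌋ = $5,800. Book value $17,403.
Year 4: ⌊$17,403 × 200%/8⌋ = $4,350. Book value $13,053.
Year 5: ⌊$13,053 × 200%/8⌋ = $3,263. Book value $9,790.
Year 6: ⌊$9,790 × 200%/8⌋ = $2,447. Book value $7,343.
Year 7: ⌊$7,343 × 200%/8⌋ = $1,835. Book value $5,508.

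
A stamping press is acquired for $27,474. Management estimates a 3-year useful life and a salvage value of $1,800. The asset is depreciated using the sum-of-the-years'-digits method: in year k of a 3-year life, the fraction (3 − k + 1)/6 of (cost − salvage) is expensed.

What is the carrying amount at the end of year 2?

Depreciable base = $27,474 − $1,800 = $25,674.
Sum of the years' digits = 3+2+1 = 6.
Year 1: $25,674 × 3/6 = $12,837. Book value $14,637.
Year 2: $25,674 × 2/6 = $8,558. Book value $6,079.

$6,079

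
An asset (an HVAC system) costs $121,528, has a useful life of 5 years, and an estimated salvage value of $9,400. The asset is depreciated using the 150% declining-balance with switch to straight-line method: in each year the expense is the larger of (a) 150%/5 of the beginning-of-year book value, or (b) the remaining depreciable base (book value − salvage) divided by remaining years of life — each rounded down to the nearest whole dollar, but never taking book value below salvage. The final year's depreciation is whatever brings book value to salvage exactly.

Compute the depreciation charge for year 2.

Depreciable base = $121,528 − $9,400 = $112,128.
Year 1: DB = ⌊$121,528 × 150%/5⌋ = $36,458; SL = ⌊$112,128/5⌋ = $22,425 → take DB $36,458. Book value $85,070.
Year 2: DB = ⌊$85,070 × 150%/5⌋ = $25,521; SL = ⌊$75,670/4⌋ = $18,917 → take DB $25,521. Book value $59,549.

$25,521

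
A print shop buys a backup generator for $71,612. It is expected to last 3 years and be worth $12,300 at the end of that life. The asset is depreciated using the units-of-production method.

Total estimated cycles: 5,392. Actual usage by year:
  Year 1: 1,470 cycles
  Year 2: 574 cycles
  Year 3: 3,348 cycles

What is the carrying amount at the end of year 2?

Depreciable base = $71,612 − $12,300 = $59,312.
Rate = $59,312 / 5,392 cycles = $11 per cycle.
Year 1: 1,470 × $11 = $16,170. Book value $55,442.
Year 2: 574 × $11 = $6,314. Book value $49,128.

$49,128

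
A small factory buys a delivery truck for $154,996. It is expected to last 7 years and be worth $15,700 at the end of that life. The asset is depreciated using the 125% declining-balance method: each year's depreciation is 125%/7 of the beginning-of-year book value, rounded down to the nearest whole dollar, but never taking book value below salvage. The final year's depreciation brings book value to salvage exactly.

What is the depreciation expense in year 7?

$31,917

Depreciable base = $154,996 − $15,700 = $139,296.
Year 1: ⌊$154,996 × 125%/7⌋ = $27,677. Book value $127,319.
Year 2: ⌊$127,319 × 125%/7⌋ = $22,735. Book value $104,584.
Year 3: ⌊$104,584 × 125%/7⌋ = $18,675. Book value $85,909.
Year 4: ⌊$85,909 × 125%/7⌋ = $15,340. Book value $70,569.
Year 5: ⌊$70,569 × 125%/7⌋ = $12,601. Book value $57,968.
Year 6: ⌊$57,968 × 125%/7⌋ = $10,351. Book value $47,617.
Year 7 (final): $47,617 − $15,700 = $31,917. Book value $15,700.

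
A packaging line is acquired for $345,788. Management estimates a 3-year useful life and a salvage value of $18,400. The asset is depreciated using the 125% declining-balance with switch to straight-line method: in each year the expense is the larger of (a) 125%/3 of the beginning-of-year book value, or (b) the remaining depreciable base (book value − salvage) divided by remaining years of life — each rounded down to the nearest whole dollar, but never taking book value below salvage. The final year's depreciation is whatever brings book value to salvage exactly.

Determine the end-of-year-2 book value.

Depreciable base = $345,788 − $18,400 = $327,388.
Year 1: DB = ⌊$345,788 × 125%/3⌋ = $144,078; SL = ⌊$327,388/3⌋ = $109,129 → take DB $144,078. Book value $201,710.
Year 2: DB = ⌊$201,710 × 125%/3⌋ = $84,045; SL = ⌊$183,310/2⌋ = $91,655 → take SL $91,655. Book value $110,055.

$110,055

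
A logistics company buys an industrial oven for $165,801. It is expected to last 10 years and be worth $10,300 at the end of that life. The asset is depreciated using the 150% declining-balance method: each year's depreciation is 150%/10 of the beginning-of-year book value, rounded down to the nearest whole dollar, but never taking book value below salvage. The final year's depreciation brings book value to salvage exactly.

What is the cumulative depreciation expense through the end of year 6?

$103,267

Depreciable base = $165,801 − $10,300 = $155,501.
Year 1: ⌊$165,801 × 150%/10⌋ = $24,870. Book value $140,931.
Year 2: ⌊$140,931 × 150%/10⌋ = $21,139. Book value $119,792.
Year 3: ⌊$119,792 × 150%/10⌋ = $17,968. Book value $101,824.
Year 4: ⌊$101,824 × 150%/10⌋ = $15,273. Book value $86,551.
Year 5: ⌊$86,551 × 150%/10⌋ = $12,982. Book value $73,569.
Year 6: ⌊$73,569 × 150%/10⌋ = $11,035. Book value $62,534.
Accumulated through year 6 = $165,801 − $62,534 = $103,267.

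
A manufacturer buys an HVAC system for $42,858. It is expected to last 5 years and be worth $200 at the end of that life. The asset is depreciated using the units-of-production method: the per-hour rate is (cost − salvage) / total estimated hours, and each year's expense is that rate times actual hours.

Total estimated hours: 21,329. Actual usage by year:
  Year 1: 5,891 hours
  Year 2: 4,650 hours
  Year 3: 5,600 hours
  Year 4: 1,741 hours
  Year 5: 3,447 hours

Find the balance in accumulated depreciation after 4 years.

$35,764

Depreciable base = $42,858 − $200 = $42,658.
Rate = $42,658 / 21,329 hours = $2 per hour.
Year 1: 5,891 × $2 = $11,782. Book value $31,076.
Year 2: 4,650 × $2 = $9,300. Book value $21,776.
Year 3: 5,600 × $2 = $11,200. Book value $10,576.
Year 4: 1,741 × $2 = $3,482. Book value $7,094.
Accumulated through year 4 = $42,858 − $7,094 = $35,764.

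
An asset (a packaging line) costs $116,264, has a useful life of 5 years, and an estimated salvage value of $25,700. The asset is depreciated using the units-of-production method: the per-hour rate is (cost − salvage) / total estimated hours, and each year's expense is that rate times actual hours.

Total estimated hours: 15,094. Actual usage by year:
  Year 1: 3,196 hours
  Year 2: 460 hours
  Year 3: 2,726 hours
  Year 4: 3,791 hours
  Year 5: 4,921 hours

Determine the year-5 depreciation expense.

Depreciable base = $116,264 − $25,700 = $90,564.
Rate = $90,564 / 15,094 hours = $6 per hour.
Year 1: 3,196 × $6 = $19,176. Book value $97,088.
Year 2: 460 × $6 = $2,760. Book value $94,328.
Year 3: 2,726 × $6 = $16,356. Book value $77,972.
Year 4: 3,791 × $6 = $22,746. Book value $55,226.
Year 5: 4,921 × $6 = $29,526. Book value $25,700.

$29,526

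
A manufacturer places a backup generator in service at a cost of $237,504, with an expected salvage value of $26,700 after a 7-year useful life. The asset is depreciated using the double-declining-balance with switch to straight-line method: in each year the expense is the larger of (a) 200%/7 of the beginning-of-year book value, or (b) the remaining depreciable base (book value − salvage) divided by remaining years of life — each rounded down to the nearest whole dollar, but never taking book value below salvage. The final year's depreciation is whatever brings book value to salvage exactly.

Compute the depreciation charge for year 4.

Depreciable base = $237,504 − $26,700 = $210,804.
Year 1: DB = ⌊$237,504 × 200%/7⌋ = $67,858; SL = ⌊$210,804/7⌋ = $30,114 → take DB $67,858. Book value $169,646.
Year 2: DB = ⌊$169,646 × 200%/7⌋ = $48,470; SL = ⌊$142,946/6⌋ = $23,824 → take DB $48,470. Book value $121,176.
Year 3: DB = ⌊$121,176 × 200%/7⌋ = $34,621; SL = ⌊$94,476/5⌋ = $18,895 → take DB $34,621. Book value $86,555.
Year 4: DB = ⌊$86,555 × 200%/7⌋ = $24,730; SL = ⌊$59,855/4⌋ = $14,963 → take DB $24,730. Book value $61,825.

$24,730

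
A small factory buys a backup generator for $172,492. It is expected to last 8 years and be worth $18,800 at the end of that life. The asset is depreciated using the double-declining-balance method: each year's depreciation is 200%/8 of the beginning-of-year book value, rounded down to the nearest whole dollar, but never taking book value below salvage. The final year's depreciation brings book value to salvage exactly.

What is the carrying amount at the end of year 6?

$30,702

Depreciable base = $172,492 − $18,800 = $153,692.
Year 1: ⌊$172,492 × 200%/8⌋ = $43,123. Book value $129,369.
Year 2: ⌊$129,369 × 200%/8⌋ = $32,342. Book value $97,027.
Year 3: ⌊$97,027 × 200%/8⌋ = $24,256. Book value $72,771.
Year 4: ⌊$72,771 × 200%/8⌋ = $18,192. Book value $54,579.
Year 5: ⌊$54,579 × 200%/8⌋ = $13,644. Book value $40,935.
Year 6: ⌊$40,935 × 200%/8⌋ = $10,233. Book value $30,702.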